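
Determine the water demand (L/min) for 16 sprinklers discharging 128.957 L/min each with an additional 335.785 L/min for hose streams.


Sprinkler demand = 16 * 128.957 = 2063.312 L/min
Total = 2063.312 + 335.785 = 2399.097 L/min

2399.097 L/min


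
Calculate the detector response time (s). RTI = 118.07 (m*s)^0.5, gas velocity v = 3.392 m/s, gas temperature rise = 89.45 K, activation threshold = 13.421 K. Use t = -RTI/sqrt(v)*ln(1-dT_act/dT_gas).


dT_act/dT_gas = 0.15004
ln(1 - 0.15004) = -0.16256
t = -118.07 / sqrt(3.392) * -0.16256 = 10.422 s

10.422 s


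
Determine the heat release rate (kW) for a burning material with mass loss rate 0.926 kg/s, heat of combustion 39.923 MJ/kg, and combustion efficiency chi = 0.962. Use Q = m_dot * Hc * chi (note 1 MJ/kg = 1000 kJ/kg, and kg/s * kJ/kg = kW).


Hc = 39.923 MJ/kg = 39.923 * 1000 kJ/kg = 39923 kJ/kg
Q = 0.926 kg/s * 39923 kJ/kg * 0.962 = 35564 kW

35564 kW


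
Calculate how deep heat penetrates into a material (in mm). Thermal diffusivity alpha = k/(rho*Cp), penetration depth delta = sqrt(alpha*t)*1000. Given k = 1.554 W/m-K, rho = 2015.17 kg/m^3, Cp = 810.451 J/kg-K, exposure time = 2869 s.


alpha = 1.554 / (2015.17 * 810.451) = 9.5151e-07 m^2/s
alpha * t = 0.0027299
delta = sqrt(0.0027299) * 1000 = 52.248 mm

52.248 mm


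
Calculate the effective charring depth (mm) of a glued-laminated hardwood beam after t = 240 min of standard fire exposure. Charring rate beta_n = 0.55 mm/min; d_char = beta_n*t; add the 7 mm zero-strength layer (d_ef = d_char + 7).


d_char = 0.55 * 240 = 132 mm
d_ef = 132 + 1.0*7 = 139 mm

139 mm


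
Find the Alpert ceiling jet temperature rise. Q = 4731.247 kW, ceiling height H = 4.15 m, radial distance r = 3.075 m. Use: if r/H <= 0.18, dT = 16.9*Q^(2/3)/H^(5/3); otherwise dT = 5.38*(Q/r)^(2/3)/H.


r/H = 3.075 / 4.15 = 0.74096
r/H > 0.18, so dT = 5.38*(Q/r)^(2/3)/H
Q/r = 1538.6
(Q/r)^(2/3) = 133.28
dT = 5.38 * 133.28 / 4.15 = 172.78 K

172.78 K


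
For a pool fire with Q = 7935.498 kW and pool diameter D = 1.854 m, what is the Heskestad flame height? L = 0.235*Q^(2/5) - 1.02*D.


Q^(2/5) = 36.294
0.235 * Q^(2/5) = 8.5290
1.02 * D = 1.8911
L = 6.6379 m

6.6379 m


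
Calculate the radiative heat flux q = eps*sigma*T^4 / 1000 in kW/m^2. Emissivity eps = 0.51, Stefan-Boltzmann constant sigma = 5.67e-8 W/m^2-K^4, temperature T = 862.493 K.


T^4 = 5.5338e+11
q = 0.51 * 5.67e-8 * 5.5338e+11 / 1000 = 16.002 kW/m^2

16.002 kW/m^2


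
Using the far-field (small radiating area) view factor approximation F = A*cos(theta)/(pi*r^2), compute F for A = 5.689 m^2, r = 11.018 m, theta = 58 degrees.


cos(58 deg) = 0.52992
pi*r^2 = 381.38
F = 5.689 * 0.52992 / 381.38 = 0.0079048

0.0079048


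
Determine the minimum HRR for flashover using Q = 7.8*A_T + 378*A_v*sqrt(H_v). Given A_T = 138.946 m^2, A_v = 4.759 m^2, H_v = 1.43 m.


7.8*A_T = 1083.8
sqrt(H_v) = 1.1958
378*A_v*sqrt(H_v) = 2151.2
Q = 1083.8 + 2151.2 = 3235.0 kW

3235.0 kW


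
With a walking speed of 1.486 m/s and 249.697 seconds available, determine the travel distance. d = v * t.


d = 1.486 * 249.697 = 371.05 m

371.05 m


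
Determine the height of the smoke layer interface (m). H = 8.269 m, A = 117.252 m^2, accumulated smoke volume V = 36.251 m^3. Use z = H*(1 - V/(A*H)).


V/(A*H) = 0.037389
1 - 0.037389 = 0.96261
z = 8.269 * 0.96261 = 7.9598 m

7.9598 m


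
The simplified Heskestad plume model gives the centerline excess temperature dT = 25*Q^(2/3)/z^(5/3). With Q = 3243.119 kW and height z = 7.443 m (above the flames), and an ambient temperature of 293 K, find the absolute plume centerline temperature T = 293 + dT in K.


Q^(2/3) = 219.10
z^(5/3) = 28.374
dT = 25 * 219.10 / 28.374 = 193.05 K
T = 293 + 193.05 = 486.05 K

486.05 K


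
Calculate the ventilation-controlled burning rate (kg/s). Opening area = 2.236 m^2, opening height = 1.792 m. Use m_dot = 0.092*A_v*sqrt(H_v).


sqrt(H_v) = 1.3387
m_dot = 0.092 * 2.236 * 1.3387 = 0.27538 kg/s

0.27538 kg/s


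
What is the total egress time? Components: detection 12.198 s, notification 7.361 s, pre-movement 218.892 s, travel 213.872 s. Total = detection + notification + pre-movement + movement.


Total = 12.198 + 7.361 + 218.892 + 213.872 = 452.323 s

452.323 s


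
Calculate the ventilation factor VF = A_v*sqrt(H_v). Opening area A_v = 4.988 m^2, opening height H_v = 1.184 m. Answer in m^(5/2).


sqrt(H_v) = 1.0881
VF = 4.988 * 1.0881 = 5.4275 m^(5/2)

5.4275 m^(5/2)


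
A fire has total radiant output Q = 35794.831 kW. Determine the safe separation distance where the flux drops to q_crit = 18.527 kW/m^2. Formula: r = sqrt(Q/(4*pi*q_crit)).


4*pi*q_crit = 232.82
Q/(4*pi*q_crit) = 153.75
r = sqrt(153.75) = 12.399 m

12.399 m


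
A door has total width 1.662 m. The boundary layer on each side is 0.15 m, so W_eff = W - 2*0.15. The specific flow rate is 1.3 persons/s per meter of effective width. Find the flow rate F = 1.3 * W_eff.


W_eff = 1.662 - 0.30 = 1.362 m
F = 1.3 * 1.362 = 1.7706 persons/s

1.7706 persons/s


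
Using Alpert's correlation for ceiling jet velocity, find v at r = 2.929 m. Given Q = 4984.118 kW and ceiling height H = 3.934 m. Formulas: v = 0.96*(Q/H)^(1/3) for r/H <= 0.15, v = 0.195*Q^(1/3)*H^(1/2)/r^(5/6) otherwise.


r/H = 2.929 / 3.934 = 0.74453
r/H > 0.15, so v = 0.195*Q^(1/3)*H^(1/2)/r^(5/6)
Q^(1/3) = 17.082
H^(1/2) = 1.9834
r^(5/6) = 2.4487
v = 0.195 * 17.082 * 1.9834 / 2.4487 = 2.6980 m/s

2.6980 m/s


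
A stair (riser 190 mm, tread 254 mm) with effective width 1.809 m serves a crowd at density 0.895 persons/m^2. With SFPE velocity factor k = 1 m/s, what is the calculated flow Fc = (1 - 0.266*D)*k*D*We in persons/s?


1 - 0.266*D = 1 - 0.266*0.895 = 0.76193
Fs = 0.76193 * 1 * 0.895 = 0.68193 persons/(s*m)
Fc = 0.68193 * 1.809 = 1.2336 persons/s

1.2336 persons/s


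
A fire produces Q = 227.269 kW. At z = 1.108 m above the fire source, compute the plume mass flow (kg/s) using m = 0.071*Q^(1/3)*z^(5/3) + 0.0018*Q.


Q^(1/3) = 6.1026
z^(5/3) = 1.1864
First term = 0.071 * 6.1026 * 1.1864 = 0.51405
Second term = 0.0018 * 227.269 = 0.40908
m = 0.92313 kg/s

0.92313 kg/s


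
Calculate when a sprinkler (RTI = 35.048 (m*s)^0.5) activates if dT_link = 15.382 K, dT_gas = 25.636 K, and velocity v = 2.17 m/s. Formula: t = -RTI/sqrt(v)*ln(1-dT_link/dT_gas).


dT_link/dT_gas = 0.60002
ln(1 - 0.60002) = -0.91633
t = -35.048 / sqrt(2.17) * -0.91633 = 21.801 s

21.801 s


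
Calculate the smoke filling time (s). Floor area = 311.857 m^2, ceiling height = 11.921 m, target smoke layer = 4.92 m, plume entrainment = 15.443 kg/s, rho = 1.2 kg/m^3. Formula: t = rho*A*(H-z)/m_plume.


H - z = 7.001 m
t = 1.2 * 311.857 * 7.001 / 15.443 = 169.65 s

169.65 s


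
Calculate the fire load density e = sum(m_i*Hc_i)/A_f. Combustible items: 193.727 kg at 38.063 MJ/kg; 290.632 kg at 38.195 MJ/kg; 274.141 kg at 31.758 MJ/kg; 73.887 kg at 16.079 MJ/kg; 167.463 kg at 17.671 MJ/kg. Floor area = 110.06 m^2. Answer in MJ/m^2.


Total energy = 193.727*38.063 + 290.632*38.195 + 274.141*31.758 + 73.887*16.079 + 167.463*17.671
= 7373.831 + 11100.69 + 8706.170 + 1188.029 + 2959.239
= 31327.96 MJ
e = 31327.96 / 110.06 = 284.64 MJ/m^2

284.64 MJ/m^2


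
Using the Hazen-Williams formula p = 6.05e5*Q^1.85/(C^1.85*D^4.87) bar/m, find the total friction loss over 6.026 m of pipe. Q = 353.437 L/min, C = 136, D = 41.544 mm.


Q^1.85 = 51806
C^1.85 = 8852.1
D^4.87 = 7.6232e+07
p/m = 0.046446 bar/m
p_total = 0.046446 * 6.026 = 0.27988 bar

0.27988 bar


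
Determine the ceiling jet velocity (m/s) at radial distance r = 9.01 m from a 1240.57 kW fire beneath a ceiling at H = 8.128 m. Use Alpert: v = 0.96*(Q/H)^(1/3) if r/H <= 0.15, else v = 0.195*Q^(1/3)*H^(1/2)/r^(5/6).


r/H = 9.01 / 8.128 = 1.1085
r/H > 0.15, so v = 0.195*Q^(1/3)*H^(1/2)/r^(5/6)
Q^(1/3) = 10.745
H^(1/2) = 2.8510
r^(5/6) = 6.2460
v = 0.195 * 10.745 * 2.8510 / 6.2460 = 0.95638 m/s

0.95638 m/s


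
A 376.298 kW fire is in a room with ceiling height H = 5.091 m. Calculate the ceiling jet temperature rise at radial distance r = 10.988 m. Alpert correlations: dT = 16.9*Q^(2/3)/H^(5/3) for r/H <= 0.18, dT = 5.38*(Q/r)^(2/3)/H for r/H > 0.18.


r/H = 10.988 / 5.091 = 2.1583
r/H > 0.18, so dT = 5.38*(Q/r)^(2/3)/H
Q/r = 34.246
(Q/r)^(2/3) = 10.546
dT = 5.38 * 10.546 / 5.091 = 11.144 K

11.144 K


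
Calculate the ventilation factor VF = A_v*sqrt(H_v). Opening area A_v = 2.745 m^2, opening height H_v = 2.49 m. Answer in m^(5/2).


sqrt(H_v) = 1.5780
VF = 2.745 * 1.5780 = 4.3315 m^(5/2)

4.3315 m^(5/2)


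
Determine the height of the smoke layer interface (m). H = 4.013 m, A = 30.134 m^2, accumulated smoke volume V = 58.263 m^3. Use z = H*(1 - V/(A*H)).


V/(A*H) = 0.48180
1 - 0.48180 = 0.51820
z = 4.013 * 0.51820 = 2.0795 m

2.0795 m


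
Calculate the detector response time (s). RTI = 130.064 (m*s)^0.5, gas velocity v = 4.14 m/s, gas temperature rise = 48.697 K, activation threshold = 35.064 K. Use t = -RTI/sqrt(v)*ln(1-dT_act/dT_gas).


dT_act/dT_gas = 0.72004
ln(1 - 0.72004) = -1.2731
t = -130.064 / sqrt(4.14) * -1.2731 = 81.382 s

81.382 s


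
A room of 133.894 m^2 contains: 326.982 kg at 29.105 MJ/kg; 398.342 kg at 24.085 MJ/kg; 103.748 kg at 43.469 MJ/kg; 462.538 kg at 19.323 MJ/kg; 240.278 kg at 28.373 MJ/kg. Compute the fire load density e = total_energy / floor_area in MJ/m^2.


Total energy = 326.982*29.105 + 398.342*24.085 + 103.748*43.469 + 462.538*19.323 + 240.278*28.373
= 9516.811 + 9594.067 + 4509.822 + 8937.622 + 6817.408
= 39375.73 MJ
e = 39375.73 / 133.894 = 294.08 MJ/m^2

294.08 MJ/m^2


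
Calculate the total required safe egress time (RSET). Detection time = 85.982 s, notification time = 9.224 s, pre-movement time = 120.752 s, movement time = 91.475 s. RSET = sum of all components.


Total = 85.982 + 9.224 + 120.752 + 91.475 = 307.433 s

307.433 s


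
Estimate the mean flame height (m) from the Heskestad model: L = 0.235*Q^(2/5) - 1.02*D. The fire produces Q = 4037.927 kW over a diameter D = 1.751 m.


Q^(2/5) = 27.699
0.235 * Q^(2/5) = 6.5093
1.02 * D = 1.7860
L = 4.7232 m

4.7232 m


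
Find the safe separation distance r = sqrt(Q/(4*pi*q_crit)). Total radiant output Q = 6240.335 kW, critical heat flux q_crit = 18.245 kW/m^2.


4*pi*q_crit = 229.27
Q/(4*pi*q_crit) = 27.218
r = sqrt(27.218) = 5.2171 m

5.2171 m


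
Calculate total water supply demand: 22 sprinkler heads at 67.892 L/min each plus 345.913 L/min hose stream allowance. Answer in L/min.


Sprinkler demand = 22 * 67.892 = 1493.624 L/min
Total = 1493.624 + 345.913 = 1839.537 L/min

1839.537 L/min


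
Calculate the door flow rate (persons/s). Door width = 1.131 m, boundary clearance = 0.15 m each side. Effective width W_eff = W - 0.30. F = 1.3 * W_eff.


W_eff = 1.131 - 0.30 = 0.831 m
F = 1.3 * 0.831 = 1.0803 persons/s

1.0803 persons/s


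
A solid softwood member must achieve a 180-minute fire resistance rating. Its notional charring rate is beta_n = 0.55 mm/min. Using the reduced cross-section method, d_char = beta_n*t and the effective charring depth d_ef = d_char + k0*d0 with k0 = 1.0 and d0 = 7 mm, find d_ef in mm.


d_char = 0.55 * 180 = 99 mm
d_ef = 99 + 1.0*7 = 106 mm

106 mm


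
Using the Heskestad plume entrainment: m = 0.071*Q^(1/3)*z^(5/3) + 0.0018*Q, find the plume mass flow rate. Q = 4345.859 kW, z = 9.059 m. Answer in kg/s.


Q^(1/3) = 16.319
z^(5/3) = 39.367
First term = 0.071 * 16.319 * 39.367 = 45.613
Second term = 0.0018 * 4345.859 = 7.8225
m = 53.435 kg/s

53.435 kg/s


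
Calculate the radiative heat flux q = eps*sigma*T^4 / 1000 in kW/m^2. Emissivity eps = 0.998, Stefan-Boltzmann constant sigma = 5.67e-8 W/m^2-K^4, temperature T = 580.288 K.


T^4 = 1.1339e+11
q = 0.998 * 5.67e-8 * 1.1339e+11 / 1000 = 6.4163 kW/m^2

6.4163 kW/m^2


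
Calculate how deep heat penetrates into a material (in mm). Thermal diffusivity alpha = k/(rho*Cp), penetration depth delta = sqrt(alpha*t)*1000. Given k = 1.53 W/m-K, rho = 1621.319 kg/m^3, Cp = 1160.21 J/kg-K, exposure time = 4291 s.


alpha = 1.53 / (1621.319 * 1160.21) = 8.1337e-07 m^2/s
alpha * t = 0.0034902
delta = sqrt(0.0034902) * 1000 = 59.078 mm

59.078 mm


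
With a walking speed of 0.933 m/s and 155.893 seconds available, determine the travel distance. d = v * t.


d = 0.933 * 155.893 = 145.45 m

145.45 m


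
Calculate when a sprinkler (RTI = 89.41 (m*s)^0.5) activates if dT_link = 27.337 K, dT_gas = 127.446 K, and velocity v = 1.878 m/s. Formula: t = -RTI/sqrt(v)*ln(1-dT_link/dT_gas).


dT_link/dT_gas = 0.21450
ln(1 - 0.21450) = -0.24143
t = -89.41 / sqrt(1.878) * -0.24143 = 15.752 s

15.752 s


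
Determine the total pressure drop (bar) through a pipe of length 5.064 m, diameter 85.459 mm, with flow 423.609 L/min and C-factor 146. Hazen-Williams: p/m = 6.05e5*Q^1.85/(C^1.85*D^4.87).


Q^1.85 = 72425
C^1.85 = 10094
D^4.87 = 2.5566e+09
p/m = 0.0016980 bar/m
p_total = 0.0016980 * 5.064 = 0.0085985 bar

0.0085985 bar


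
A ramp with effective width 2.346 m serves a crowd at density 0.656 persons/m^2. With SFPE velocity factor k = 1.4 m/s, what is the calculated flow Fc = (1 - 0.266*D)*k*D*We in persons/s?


1 - 0.266*D = 1 - 0.266*0.656 = 0.82550
Fs = 0.82550 * 1.4 * 0.656 = 0.75814 persons/(s*m)
Fc = 0.75814 * 2.346 = 1.7786 persons/s

1.7786 persons/s


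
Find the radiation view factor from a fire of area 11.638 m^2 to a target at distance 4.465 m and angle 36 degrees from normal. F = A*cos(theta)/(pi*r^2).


cos(36 deg) = 0.80902
pi*r^2 = 62.631
F = 11.638 * 0.80902 / 62.631 = 0.15033

0.15033


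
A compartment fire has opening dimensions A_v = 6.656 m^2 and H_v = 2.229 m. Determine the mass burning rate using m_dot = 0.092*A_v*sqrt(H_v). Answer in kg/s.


sqrt(H_v) = 1.4930
m_dot = 0.092 * 6.656 * 1.4930 = 0.91423 kg/s

0.91423 kg/s


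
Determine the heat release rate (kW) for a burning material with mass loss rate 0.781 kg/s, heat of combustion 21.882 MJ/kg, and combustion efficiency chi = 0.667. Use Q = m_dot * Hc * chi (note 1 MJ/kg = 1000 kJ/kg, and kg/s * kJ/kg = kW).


Hc = 21.882 MJ/kg = 21.882 * 1000 kJ/kg = 21882 kJ/kg
Q = 0.781 kg/s * 21882 kJ/kg * 0.667 = 11399 kW

11399 kW


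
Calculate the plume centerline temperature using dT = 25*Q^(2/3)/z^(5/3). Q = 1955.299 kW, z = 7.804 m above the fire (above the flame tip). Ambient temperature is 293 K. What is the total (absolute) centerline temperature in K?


Q^(2/3) = 156.37
z^(5/3) = 30.704
dT = 25 * 156.37 / 30.704 = 127.32 K
T = 293 + 127.32 = 420.32 K

420.32 K


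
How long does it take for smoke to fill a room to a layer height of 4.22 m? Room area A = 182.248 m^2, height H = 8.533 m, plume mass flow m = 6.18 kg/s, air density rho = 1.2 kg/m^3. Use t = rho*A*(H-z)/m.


H - z = 4.313 m
t = 1.2 * 182.248 * 4.313 / 6.18 = 152.63 s

152.63 s


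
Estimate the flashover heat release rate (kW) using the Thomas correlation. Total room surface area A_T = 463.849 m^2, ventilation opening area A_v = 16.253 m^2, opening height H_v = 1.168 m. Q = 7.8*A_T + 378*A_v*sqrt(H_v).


7.8*A_T = 3618.0
sqrt(H_v) = 1.0807
378*A_v*sqrt(H_v) = 6639.7
Q = 3618.0 + 6639.7 = 10258 kW

10258 kW


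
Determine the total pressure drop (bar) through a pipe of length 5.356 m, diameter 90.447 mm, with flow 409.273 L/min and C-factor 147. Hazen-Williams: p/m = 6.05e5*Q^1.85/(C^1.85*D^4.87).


Q^1.85 = 67955
C^1.85 = 10222
D^4.87 = 3.3701e+09
p/m = 0.0011934 bar/m
p_total = 0.0011934 * 5.356 = 0.0063921 bar

0.0063921 bar


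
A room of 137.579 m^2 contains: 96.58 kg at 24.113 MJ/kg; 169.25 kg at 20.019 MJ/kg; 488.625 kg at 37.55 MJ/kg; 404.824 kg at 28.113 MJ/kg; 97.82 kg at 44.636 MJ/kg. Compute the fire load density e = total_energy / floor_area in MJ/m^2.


Total energy = 96.58*24.113 + 169.25*20.019 + 488.625*37.55 + 404.824*28.113 + 97.82*44.636
= 2328.834 + 3388.216 + 18347.87 + 11380.82 + 4366.294
= 39812.03 MJ
e = 39812.03 / 137.579 = 289.38 MJ/m^2

289.38 MJ/m^2


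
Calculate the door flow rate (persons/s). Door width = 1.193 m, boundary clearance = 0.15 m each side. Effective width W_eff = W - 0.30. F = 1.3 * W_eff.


W_eff = 1.193 - 0.30 = 0.893 m
F = 1.3 * 0.893 = 1.1609 persons/s

1.1609 persons/s


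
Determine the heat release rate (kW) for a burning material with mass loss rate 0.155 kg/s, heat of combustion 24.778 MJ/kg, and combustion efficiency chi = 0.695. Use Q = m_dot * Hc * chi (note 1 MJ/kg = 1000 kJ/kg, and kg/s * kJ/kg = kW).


Hc = 24.778 MJ/kg = 24.778 * 1000 kJ/kg = 24778 kJ/kg
Q = 0.155 kg/s * 24778 kJ/kg * 0.695 = 2669.2 kW

2669.2 kW


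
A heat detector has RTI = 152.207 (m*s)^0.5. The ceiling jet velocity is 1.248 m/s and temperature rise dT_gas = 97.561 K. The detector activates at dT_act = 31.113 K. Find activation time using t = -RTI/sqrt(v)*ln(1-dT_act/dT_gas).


dT_act/dT_gas = 0.31891
ln(1 - 0.31891) = -0.38406
t = -152.207 / sqrt(1.248) * -0.38406 = 52.327 s

52.327 s


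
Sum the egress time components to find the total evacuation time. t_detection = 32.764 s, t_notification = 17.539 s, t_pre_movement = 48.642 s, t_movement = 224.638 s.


Total = 32.764 + 17.539 + 48.642 + 224.638 = 323.583 s

323.583 s


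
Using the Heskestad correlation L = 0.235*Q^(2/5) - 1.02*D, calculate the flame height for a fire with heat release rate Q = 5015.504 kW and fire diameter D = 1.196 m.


Q^(2/5) = 30.208
0.235 * Q^(2/5) = 7.0989
1.02 * D = 1.2199
L = 5.8790 m

5.8790 m


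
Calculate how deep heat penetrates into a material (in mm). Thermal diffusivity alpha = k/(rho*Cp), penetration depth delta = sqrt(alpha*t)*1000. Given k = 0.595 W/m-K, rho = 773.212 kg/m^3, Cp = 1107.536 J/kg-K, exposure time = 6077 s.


alpha = 0.595 / (773.212 * 1107.536) = 6.9480e-07 m^2/s
alpha * t = 0.0042223
delta = sqrt(0.0042223) * 1000 = 64.979 mm

64.979 mm


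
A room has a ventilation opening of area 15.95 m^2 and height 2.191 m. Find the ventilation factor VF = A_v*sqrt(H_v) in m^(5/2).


sqrt(H_v) = 1.4802
VF = 15.95 * 1.4802 = 23.609 m^(5/2)

23.609 m^(5/2)


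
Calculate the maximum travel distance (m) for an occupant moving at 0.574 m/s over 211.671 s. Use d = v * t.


d = 0.574 * 211.671 = 121.50 m

121.50 m


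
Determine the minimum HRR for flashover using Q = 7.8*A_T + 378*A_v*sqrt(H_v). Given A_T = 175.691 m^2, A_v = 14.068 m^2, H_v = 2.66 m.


7.8*A_T = 1370.4
sqrt(H_v) = 1.6310
378*A_v*sqrt(H_v) = 8672.9
Q = 1370.4 + 8672.9 = 10043 kW

10043 kW


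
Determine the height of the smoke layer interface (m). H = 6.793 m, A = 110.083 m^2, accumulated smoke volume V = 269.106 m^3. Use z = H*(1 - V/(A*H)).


V/(A*H) = 0.35987
1 - 0.35987 = 0.64013
z = 6.793 * 0.64013 = 4.3484 m

4.3484 m


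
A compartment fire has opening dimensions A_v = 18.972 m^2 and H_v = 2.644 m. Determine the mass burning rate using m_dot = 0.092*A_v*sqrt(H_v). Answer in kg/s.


sqrt(H_v) = 1.6260
m_dot = 0.092 * 18.972 * 1.6260 = 2.8381 kg/s

2.8381 kg/s


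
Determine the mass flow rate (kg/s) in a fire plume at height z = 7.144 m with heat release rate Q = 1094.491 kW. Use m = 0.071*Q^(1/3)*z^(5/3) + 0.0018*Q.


Q^(1/3) = 10.306
z^(5/3) = 26.499
First term = 0.071 * 10.306 * 26.499 = 19.389
Second term = 0.0018 * 1094.491 = 1.9701
m = 21.360 kg/s

21.360 kg/s


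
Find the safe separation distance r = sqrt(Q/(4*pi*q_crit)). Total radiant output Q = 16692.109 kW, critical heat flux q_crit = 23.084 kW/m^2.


4*pi*q_crit = 290.08
Q/(4*pi*q_crit) = 57.543
r = sqrt(57.543) = 7.5857 m

7.5857 m


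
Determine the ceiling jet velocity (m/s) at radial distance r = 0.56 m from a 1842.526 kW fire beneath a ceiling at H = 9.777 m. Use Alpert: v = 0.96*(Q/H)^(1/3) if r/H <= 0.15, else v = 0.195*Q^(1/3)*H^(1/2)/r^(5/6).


r/H = 0.56 / 9.777 = 0.057277
r/H <= 0.15, so v = 0.96*(Q/H)^(1/3)
Q/H = 188.46
(Q/H)^(1/3) = 5.7333
v = 0.96 * 5.7333 = 5.5039 m/s

5.5039 m/s


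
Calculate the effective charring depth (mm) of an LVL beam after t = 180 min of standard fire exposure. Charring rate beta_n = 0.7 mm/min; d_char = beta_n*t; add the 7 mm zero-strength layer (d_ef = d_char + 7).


d_char = 0.7 * 180 = 126 mm
d_ef = 126 + 1.0*7 = 133 mm

133 mm


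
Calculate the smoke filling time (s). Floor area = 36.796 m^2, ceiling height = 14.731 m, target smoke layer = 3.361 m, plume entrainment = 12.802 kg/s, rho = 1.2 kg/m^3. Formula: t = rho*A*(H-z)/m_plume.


H - z = 11.37 m
t = 1.2 * 36.796 * 11.37 / 12.802 = 39.216 s

39.216 s


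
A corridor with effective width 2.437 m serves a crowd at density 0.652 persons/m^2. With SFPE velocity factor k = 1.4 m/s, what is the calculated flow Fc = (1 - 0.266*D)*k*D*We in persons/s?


1 - 0.266*D = 1 - 0.266*0.652 = 0.82657
Fs = 0.82657 * 1.4 * 0.652 = 0.75449 persons/(s*m)
Fc = 0.75449 * 2.437 = 1.8387 persons/s

1.8387 persons/s


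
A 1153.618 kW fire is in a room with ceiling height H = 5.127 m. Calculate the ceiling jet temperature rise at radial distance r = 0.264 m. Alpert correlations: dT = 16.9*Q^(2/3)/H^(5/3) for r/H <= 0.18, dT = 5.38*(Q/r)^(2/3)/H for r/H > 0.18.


r/H = 0.264 / 5.127 = 0.051492
r/H <= 0.18, so dT = 16.9*Q^(2/3)/H^(5/3)
Q^(2/3) = 110.00
H^(5/3) = 15.244
dT = 16.9 * 110.00 / 15.244 = 121.94 K

121.94 K


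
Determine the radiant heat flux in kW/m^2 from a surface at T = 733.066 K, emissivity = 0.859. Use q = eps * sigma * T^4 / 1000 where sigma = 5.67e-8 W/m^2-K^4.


T^4 = 2.8878e+11
q = 0.859 * 5.67e-8 * 2.8878e+11 / 1000 = 14.065 kW/m^2

14.065 kW/m^2


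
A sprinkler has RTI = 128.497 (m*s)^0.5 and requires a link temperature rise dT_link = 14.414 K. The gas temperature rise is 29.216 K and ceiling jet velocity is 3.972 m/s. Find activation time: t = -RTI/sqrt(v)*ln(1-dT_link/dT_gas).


dT_link/dT_gas = 0.49336
ln(1 - 0.49336) = -0.67995
t = -128.497 / sqrt(3.972) * -0.67995 = 43.840 s

43.840 s


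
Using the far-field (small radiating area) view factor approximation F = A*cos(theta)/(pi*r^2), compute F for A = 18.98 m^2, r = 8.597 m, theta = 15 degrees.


cos(15 deg) = 0.96593
pi*r^2 = 232.19
F = 18.98 * 0.96593 / 232.19 = 0.078958

0.078958


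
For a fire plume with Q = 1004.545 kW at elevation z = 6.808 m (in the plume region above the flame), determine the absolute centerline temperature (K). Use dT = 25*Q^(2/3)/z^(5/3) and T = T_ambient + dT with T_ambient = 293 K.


Q^(2/3) = 100.30
z^(5/3) = 24.455
dT = 25 * 100.30 / 24.455 = 102.54 K
T = 293 + 102.54 = 395.54 K

395.54 K


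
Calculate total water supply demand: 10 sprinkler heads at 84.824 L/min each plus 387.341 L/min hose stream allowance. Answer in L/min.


Sprinkler demand = 10 * 84.824 = 848.24 L/min
Total = 848.24 + 387.341 = 1235.581 L/min

1235.581 L/min


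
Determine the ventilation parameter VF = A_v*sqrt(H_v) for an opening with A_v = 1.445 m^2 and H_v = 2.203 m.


sqrt(H_v) = 1.4843
VF = 1.445 * 1.4843 = 2.1447 m^(5/2)

2.1447 m^(5/2)


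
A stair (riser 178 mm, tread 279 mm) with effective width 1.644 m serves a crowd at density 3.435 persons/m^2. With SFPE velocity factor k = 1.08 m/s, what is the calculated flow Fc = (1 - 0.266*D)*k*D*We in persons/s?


1 - 0.266*D = 1 - 0.266*3.435 = 0.086290
Fs = 0.086290 * 1.08 * 3.435 = 0.32012 persons/(s*m)
Fc = 0.32012 * 1.644 = 0.52628 persons/s

0.52628 persons/s


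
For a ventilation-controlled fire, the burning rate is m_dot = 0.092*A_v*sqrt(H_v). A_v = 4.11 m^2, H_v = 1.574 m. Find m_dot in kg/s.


sqrt(H_v) = 1.2546
m_dot = 0.092 * 4.11 * 1.2546 = 0.47439 kg/s

0.47439 kg/s


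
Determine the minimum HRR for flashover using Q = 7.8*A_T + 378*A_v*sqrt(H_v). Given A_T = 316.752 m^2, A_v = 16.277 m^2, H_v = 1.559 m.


7.8*A_T = 2470.7
sqrt(H_v) = 1.2486
378*A_v*sqrt(H_v) = 7682.3
Q = 2470.7 + 7682.3 = 10153 kW

10153 kW


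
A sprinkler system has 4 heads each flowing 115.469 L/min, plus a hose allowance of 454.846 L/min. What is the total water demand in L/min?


Sprinkler demand = 4 * 115.469 = 461.876 L/min
Total = 461.876 + 454.846 = 916.722 L/min

916.722 L/min


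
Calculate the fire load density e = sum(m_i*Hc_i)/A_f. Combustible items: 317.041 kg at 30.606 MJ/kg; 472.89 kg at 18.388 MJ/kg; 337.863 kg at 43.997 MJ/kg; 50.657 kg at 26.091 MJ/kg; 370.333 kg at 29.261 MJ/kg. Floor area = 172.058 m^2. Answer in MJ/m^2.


Total energy = 317.041*30.606 + 472.89*18.388 + 337.863*43.997 + 50.657*26.091 + 370.333*29.261
= 9703.357 + 8695.501 + 14864.96 + 1321.692 + 10836.31
= 45421.82 MJ
e = 45421.82 / 172.058 = 263.99 MJ/m^2

263.99 MJ/m^2


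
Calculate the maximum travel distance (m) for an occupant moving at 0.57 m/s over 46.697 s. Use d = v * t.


d = 0.57 * 46.697 = 26.617 m

26.617 m


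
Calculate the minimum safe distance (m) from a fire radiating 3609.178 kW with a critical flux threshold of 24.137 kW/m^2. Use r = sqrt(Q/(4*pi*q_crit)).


4*pi*q_crit = 303.31
Q/(4*pi*q_crit) = 11.899
r = sqrt(11.899) = 3.4495 m

3.4495 m


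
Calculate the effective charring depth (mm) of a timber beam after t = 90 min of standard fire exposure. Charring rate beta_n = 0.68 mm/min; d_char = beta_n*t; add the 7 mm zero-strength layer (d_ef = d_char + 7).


d_char = 0.68 * 90 = 61.2 mm
d_ef = 61.2 + 1.0*7 = 68.2 mm

68.2 mm


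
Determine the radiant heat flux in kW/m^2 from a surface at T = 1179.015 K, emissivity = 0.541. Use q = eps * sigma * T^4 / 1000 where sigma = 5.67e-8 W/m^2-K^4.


T^4 = 1.9323e+12
q = 0.541 * 5.67e-8 * 1.9323e+12 / 1000 = 59.273 kW/m^2

59.273 kW/m^2


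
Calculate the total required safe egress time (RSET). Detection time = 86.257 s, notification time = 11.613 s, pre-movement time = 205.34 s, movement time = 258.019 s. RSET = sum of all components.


Total = 86.257 + 11.613 + 205.34 + 258.019 = 561.229 s

561.229 s


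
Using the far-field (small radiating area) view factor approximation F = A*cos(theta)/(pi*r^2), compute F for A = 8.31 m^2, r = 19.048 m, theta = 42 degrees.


cos(42 deg) = 0.74314
pi*r^2 = 1139.9
F = 8.31 * 0.74314 / 1139.9 = 0.0054178

0.0054178


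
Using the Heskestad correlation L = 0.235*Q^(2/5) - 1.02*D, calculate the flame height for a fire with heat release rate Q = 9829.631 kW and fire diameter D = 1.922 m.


Q^(2/5) = 39.538
0.235 * Q^(2/5) = 9.2914
1.02 * D = 1.9604
L = 7.3310 m

7.3310 m


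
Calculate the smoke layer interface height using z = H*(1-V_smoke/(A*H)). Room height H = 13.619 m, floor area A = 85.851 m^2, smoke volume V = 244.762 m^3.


V/(A*H) = 0.20934
1 - 0.20934 = 0.79066
z = 13.619 * 0.79066 = 10.768 m

10.768 m


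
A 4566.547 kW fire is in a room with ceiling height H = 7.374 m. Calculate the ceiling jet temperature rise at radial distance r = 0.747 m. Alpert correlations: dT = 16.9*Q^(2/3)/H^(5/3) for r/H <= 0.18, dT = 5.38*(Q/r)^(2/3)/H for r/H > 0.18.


r/H = 0.747 / 7.374 = 0.10130
r/H <= 0.18, so dT = 16.9*Q^(2/3)/H^(5/3)
Q^(2/3) = 275.25
H^(5/3) = 27.936
dT = 16.9 * 275.25 / 27.936 = 166.51 K

166.51 K


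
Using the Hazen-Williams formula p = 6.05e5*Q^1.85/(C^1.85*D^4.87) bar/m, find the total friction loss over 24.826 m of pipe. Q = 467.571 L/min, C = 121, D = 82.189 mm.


Q^1.85 = 86940
C^1.85 = 7131.0
D^4.87 = 2.1142e+09
p/m = 0.0034888 bar/m
p_total = 0.0034888 * 24.826 = 0.086613 bar

0.086613 bar


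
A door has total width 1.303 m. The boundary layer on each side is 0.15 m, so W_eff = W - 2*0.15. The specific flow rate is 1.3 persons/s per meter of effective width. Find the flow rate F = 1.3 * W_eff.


W_eff = 1.303 - 0.30 = 1.003 m
F = 1.3 * 1.003 = 1.3039 persons/s

1.3039 persons/s


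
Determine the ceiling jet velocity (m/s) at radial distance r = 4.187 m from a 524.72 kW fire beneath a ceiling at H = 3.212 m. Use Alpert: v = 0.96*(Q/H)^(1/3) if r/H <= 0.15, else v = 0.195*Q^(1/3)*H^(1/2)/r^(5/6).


r/H = 4.187 / 3.212 = 1.3035
r/H > 0.15, so v = 0.195*Q^(1/3)*H^(1/2)/r^(5/6)
Q^(1/3) = 8.0657
H^(1/2) = 1.7922
r^(5/6) = 3.2980
v = 0.195 * 8.0657 * 1.7922 / 3.2980 = 0.85470 m/s

0.85470 m/s


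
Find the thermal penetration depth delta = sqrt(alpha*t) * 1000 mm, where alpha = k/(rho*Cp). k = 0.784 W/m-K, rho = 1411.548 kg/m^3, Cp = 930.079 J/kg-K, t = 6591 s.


alpha = 0.784 / (1411.548 * 930.079) = 5.9717e-07 m^2/s
alpha * t = 0.0039360
delta = sqrt(0.0039360) * 1000 = 62.737 mm

62.737 mm


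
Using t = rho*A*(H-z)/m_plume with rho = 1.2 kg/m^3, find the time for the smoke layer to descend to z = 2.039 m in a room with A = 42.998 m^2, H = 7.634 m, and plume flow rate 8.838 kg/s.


H - z = 5.595 m
t = 1.2 * 42.998 * 5.595 / 8.838 = 32.664 s

32.664 s


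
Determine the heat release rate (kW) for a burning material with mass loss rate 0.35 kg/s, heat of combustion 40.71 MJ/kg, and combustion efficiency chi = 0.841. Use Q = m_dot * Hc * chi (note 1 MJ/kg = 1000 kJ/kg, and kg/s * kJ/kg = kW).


Hc = 40.71 MJ/kg = 40.71 * 1000 kJ/kg = 40710 kJ/kg
Q = 0.35 kg/s * 40710 kJ/kg * 0.841 = 11983 kW

11983 kW


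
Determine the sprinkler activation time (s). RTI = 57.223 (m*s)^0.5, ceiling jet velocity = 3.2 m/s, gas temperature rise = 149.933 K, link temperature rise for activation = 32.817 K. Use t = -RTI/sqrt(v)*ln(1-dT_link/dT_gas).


dT_link/dT_gas = 0.21888
ln(1 - 0.21888) = -0.24702
t = -57.223 / sqrt(3.2) * -0.24702 = 7.9019 s

7.9019 s


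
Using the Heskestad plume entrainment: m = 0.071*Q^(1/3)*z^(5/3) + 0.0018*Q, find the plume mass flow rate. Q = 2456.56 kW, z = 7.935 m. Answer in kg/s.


Q^(1/3) = 13.493
z^(5/3) = 31.568
First term = 0.071 * 13.493 * 31.568 = 30.242
Second term = 0.0018 * 2456.56 = 4.4218
m = 34.664 kg/s

34.664 kg/s


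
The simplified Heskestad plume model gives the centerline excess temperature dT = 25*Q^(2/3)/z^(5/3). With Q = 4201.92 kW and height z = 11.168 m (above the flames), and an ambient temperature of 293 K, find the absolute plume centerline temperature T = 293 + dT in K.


Q^(2/3) = 260.39
z^(5/3) = 55.799
dT = 25 * 260.39 / 55.799 = 116.67 K
T = 293 + 116.67 = 409.67 K

409.67 K


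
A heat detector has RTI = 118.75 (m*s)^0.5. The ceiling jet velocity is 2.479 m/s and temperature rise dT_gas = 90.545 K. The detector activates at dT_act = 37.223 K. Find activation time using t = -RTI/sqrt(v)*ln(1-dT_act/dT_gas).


dT_act/dT_gas = 0.41110
ln(1 - 0.41110) = -0.52950
t = -118.75 / sqrt(2.479) * -0.52950 = 39.936 s

39.936 s


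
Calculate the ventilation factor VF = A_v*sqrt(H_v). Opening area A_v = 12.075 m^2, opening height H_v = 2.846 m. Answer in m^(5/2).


sqrt(H_v) = 1.6870
VF = 12.075 * 1.6870 = 20.371 m^(5/2)

20.371 m^(5/2)


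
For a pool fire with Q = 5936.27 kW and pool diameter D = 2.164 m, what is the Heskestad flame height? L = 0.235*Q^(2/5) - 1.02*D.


Q^(2/5) = 32.315
0.235 * Q^(2/5) = 7.5940
1.02 * D = 2.2073
L = 5.3868 m

5.3868 m


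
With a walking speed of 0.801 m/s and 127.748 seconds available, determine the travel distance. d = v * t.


d = 0.801 * 127.748 = 102.33 m

102.33 m


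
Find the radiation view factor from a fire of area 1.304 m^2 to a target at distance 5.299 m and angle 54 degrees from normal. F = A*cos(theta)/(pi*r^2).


cos(54 deg) = 0.58779
pi*r^2 = 88.214
F = 1.304 * 0.58779 / 88.214 = 0.0086888

0.0086888


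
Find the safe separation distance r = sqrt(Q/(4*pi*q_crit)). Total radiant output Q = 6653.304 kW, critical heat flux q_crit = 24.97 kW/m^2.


4*pi*q_crit = 313.78
Q/(4*pi*q_crit) = 21.204
r = sqrt(21.204) = 4.6047 m

4.6047 m


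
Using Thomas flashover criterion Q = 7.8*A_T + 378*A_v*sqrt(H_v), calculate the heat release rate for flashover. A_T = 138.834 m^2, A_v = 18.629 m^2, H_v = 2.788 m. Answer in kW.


7.8*A_T = 1082.9
sqrt(H_v) = 1.6697
378*A_v*sqrt(H_v) = 11758
Q = 1082.9 + 11758 = 12841 kW

12841 kW


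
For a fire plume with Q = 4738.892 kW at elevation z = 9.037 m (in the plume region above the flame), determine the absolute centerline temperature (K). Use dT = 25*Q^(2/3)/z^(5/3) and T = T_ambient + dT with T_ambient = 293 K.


Q^(2/3) = 282.13
z^(5/3) = 39.208
dT = 25 * 282.13 / 39.208 = 179.89 K
T = 293 + 179.89 = 472.89 K

472.89 K


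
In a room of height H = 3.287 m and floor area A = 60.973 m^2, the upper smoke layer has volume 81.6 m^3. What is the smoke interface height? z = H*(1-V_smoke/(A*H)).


V/(A*H) = 0.40715
1 - 0.40715 = 0.59285
z = 3.287 * 0.59285 = 1.9487 m

1.9487 m


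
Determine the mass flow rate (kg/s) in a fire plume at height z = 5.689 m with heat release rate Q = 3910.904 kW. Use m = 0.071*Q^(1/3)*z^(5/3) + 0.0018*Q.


Q^(1/3) = 15.755
z^(5/3) = 18.130
First term = 0.071 * 15.755 * 18.130 = 20.280
Second term = 0.0018 * 3910.904 = 7.0396
m = 27.320 kg/s

27.320 kg/s


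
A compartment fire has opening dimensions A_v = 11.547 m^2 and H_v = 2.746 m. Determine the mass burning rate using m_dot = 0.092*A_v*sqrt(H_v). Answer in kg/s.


sqrt(H_v) = 1.6571
m_dot = 0.092 * 11.547 * 1.6571 = 1.7604 kg/s

1.7604 kg/s


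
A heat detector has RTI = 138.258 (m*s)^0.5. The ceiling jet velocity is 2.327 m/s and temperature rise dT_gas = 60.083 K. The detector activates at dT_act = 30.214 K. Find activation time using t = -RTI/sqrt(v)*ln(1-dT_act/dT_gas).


dT_act/dT_gas = 0.50287
ln(1 - 0.50287) = -0.69891
t = -138.258 / sqrt(2.327) * -0.69891 = 63.345 s

63.345 s


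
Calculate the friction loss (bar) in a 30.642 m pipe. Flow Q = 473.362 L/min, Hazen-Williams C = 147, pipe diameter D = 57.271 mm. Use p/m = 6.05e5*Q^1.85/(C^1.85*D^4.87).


Q^1.85 = 88942
C^1.85 = 10222
D^4.87 = 3.6403e+08
p/m = 0.014461 bar/m
p_total = 0.014461 * 30.642 = 0.44310 bar

0.44310 bar


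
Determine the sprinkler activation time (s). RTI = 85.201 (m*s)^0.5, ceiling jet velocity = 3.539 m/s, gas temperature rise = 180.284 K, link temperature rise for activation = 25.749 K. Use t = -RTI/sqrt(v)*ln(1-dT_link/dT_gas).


dT_link/dT_gas = 0.14282
ln(1 - 0.14282) = -0.15411
t = -85.201 / sqrt(3.539) * -0.15411 = 6.9798 s

6.9798 s


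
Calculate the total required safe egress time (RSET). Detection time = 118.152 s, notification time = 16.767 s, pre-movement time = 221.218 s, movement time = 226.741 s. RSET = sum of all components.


Total = 118.152 + 16.767 + 221.218 + 226.741 = 582.878 s

582.878 s


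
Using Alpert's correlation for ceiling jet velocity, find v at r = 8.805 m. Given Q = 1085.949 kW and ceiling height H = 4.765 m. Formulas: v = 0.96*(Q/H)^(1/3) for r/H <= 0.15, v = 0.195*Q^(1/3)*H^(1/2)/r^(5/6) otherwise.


r/H = 8.805 / 4.765 = 1.8478
r/H > 0.15, so v = 0.195*Q^(1/3)*H^(1/2)/r^(5/6)
Q^(1/3) = 10.279
H^(1/2) = 2.1829
r^(5/6) = 6.1274
v = 0.195 * 10.279 * 2.1829 / 6.1274 = 0.71405 m/s

0.71405 m/s


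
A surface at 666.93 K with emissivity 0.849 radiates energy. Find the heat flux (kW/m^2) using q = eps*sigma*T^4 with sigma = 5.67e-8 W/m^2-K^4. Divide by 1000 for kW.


T^4 = 1.9784e+11
q = 0.849 * 5.67e-8 * 1.9784e+11 / 1000 = 9.5238 kW/m^2

9.5238 kW/m^2


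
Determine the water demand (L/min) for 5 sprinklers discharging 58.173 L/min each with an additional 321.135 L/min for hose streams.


Sprinkler demand = 5 * 58.173 = 290.865 L/min
Total = 290.865 + 321.135 = 612 L/min

612 L/min


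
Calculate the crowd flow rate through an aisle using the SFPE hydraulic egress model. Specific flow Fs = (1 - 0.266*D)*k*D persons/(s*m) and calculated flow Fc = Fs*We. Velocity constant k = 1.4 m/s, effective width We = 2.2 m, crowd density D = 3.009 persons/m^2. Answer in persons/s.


1 - 0.266*D = 1 - 0.266*3.009 = 0.19961
Fs = 0.19961 * 1.4 * 3.009 = 0.84086 persons/(s*m)
Fc = 0.84086 * 2.2 = 1.8499 persons/s

1.8499 persons/s


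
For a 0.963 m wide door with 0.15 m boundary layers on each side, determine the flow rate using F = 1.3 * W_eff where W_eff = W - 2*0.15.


W_eff = 0.963 - 0.30 = 0.663 m
F = 1.3 * 0.663 = 0.86190 persons/s

0.86190 persons/s


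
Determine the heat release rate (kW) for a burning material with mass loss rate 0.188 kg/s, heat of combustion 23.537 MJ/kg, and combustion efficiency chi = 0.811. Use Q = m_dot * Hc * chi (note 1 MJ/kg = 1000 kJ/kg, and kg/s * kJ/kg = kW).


Hc = 23.537 MJ/kg = 23.537 * 1000 kJ/kg = 23537 kJ/kg
Q = 0.188 kg/s * 23537 kJ/kg * 0.811 = 3588.6 kW

3588.6 kW


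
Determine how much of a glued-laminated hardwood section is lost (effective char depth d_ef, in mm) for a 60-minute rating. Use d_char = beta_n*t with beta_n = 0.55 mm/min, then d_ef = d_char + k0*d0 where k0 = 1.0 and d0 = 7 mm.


d_char = 0.55 * 60 = 33 mm
d_ef = 33 + 1.0*7 = 40 mm

40 mm


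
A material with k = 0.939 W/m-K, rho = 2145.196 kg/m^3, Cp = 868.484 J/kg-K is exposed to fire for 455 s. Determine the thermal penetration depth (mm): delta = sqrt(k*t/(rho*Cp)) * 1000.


alpha = 0.939 / (2145.196 * 868.484) = 5.0401e-07 m^2/s
alpha * t = 0.00022932
delta = sqrt(0.00022932) * 1000 = 15.143 mm

15.143 mm


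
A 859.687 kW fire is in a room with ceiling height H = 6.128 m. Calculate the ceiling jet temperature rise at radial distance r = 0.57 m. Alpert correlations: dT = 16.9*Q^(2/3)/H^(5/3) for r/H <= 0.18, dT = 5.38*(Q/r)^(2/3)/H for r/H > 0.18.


r/H = 0.57 / 6.128 = 0.093016
r/H <= 0.18, so dT = 16.9*Q^(2/3)/H^(5/3)
Q^(2/3) = 90.412
H^(5/3) = 20.521
dT = 16.9 * 90.412 / 20.521 = 74.459 K

74.459 K


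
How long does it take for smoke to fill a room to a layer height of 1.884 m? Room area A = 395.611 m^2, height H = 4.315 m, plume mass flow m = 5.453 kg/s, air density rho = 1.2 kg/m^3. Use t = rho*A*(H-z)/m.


H - z = 2.431 m
t = 1.2 * 395.611 * 2.431 / 5.453 = 211.64 s

211.64 s


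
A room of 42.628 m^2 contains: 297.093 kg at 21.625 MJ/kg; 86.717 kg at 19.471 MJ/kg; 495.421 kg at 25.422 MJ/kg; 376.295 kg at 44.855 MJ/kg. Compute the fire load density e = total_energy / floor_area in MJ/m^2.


Total energy = 297.093*21.625 + 86.717*19.471 + 495.421*25.422 + 376.295*44.855
= 6424.636 + 1688.467 + 12594.59 + 16878.71
= 37586.41 MJ
e = 37586.41 / 42.628 = 881.73 MJ/m^2

881.73 MJ/m^2


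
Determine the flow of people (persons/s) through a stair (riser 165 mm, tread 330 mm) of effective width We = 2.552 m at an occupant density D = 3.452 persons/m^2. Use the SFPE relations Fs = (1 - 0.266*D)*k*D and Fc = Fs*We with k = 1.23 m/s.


1 - 0.266*D = 1 - 0.266*3.452 = 0.081768
Fs = 0.081768 * 1.23 * 3.452 = 0.34718 persons/(s*m)
Fc = 0.34718 * 2.552 = 0.88601 persons/s

0.88601 persons/s


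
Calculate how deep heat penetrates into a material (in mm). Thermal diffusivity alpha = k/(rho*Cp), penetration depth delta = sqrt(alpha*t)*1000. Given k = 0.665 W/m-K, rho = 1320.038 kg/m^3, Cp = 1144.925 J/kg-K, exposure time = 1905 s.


alpha = 0.665 / (1320.038 * 1144.925) = 4.4001e-07 m^2/s
alpha * t = 0.00083821
delta = sqrt(0.00083821) * 1000 = 28.952 mm

28.952 mm


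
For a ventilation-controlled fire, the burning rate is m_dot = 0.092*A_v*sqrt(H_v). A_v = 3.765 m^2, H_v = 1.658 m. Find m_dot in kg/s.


sqrt(H_v) = 1.2876
m_dot = 0.092 * 3.765 * 1.2876 = 0.44601 kg/s

0.44601 kg/s


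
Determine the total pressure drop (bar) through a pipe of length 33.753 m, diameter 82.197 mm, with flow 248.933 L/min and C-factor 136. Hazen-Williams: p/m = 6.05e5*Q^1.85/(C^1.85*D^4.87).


Q^1.85 = 27086
C^1.85 = 8852.1
D^4.87 = 2.1152e+09
p/m = 0.00087521 bar/m
p_total = 0.00087521 * 33.753 = 0.029541 bar

0.029541 bar


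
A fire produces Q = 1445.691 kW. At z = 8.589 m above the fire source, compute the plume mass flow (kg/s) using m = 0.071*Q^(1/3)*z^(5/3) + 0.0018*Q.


Q^(1/3) = 11.307
z^(5/3) = 36.022
First term = 0.071 * 11.307 * 36.022 = 28.919
Second term = 0.0018 * 1445.691 = 2.6022
m = 31.522 kg/s

31.522 kg/s


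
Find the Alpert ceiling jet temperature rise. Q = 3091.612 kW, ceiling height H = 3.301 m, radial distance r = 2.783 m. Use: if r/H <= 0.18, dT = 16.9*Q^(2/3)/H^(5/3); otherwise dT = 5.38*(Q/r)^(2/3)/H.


r/H = 2.783 / 3.301 = 0.84308
r/H > 0.18, so dT = 5.38*(Q/r)^(2/3)/H
Q/r = 1110.9
(Q/r)^(2/3) = 107.26
dT = 5.38 * 107.26 / 3.301 = 174.82 K

174.82 K
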